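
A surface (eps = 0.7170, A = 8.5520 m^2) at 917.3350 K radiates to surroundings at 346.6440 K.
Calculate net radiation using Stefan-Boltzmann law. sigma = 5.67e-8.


T^4 = 7.0813e+11
Tsurr^4 = 1.4439e+10
Q = 0.7170 * 5.67e-8 * 8.5520 * 6.9369e+11 = 241176.4255 W

241176.4255 W


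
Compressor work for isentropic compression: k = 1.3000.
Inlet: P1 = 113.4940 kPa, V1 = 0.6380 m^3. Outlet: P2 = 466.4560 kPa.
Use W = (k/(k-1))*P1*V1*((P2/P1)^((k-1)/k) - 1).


(k-1)/k = 0.2308
(P2/P1)^exp = 1.3857
W = 4.3333 * 113.4940 * 0.6380 * (1.3857 - 1) = 121.0079 kJ

121.0079 kJ


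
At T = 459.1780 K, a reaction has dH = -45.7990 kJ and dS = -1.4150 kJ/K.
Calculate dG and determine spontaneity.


T*dS = 459.1780 * -1.4150 = -649.7369 kJ
dG = -45.7990 + 649.7369 = 603.9379 kJ (non-spontaneous)

dG = 603.9379 kJ, non-spontaneous


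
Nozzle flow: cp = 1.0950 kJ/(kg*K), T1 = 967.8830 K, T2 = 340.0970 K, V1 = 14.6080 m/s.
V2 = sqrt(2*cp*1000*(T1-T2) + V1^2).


dT = 627.7860 K
2*cp*1000*dT = 1374851.3400
V1^2 = 213.3937
V2 = sqrt(1375064.7337) = 1172.6315 m/s

1172.6315 m/s


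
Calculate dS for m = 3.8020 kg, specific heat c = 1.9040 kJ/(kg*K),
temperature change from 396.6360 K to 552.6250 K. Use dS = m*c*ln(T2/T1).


T2/T1 = 1.3933
ln(T2/T1) = 0.3317
dS = 3.8020 * 1.9040 * 0.3317 = 2.4009 kJ/K

2.4009 kJ/K


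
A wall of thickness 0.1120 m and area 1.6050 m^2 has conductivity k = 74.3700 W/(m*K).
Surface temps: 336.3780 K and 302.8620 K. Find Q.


dT = 33.5160 K
Q = 74.3700 * 1.6050 * 33.5160 / 0.1120 = 35719.6321 W

35719.6321 W


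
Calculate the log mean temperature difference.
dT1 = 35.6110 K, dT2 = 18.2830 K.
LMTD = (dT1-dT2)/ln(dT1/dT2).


dT1/dT2 = 1.9478
ln(dT1/dT2) = 0.6667
LMTD = 17.3280 / 0.6667 = 25.9914 K

25.9914 K


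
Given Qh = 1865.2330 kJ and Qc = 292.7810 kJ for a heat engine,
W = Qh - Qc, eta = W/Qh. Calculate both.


W = 1865.2330 - 292.7810 = 1572.4520 kJ
eta = 1572.4520 / 1865.2330 = 0.8430 = 84.3032%

W = 1572.4520 kJ, eta = 84.3032%


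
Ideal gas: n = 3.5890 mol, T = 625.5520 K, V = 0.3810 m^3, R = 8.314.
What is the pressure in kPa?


P = nRT/V = 3.5890 * 8.314 * 625.5520 / 0.3810
= 18665.8123 / 0.3810 = 48991.6335 Pa = 48.9916 kPa

48.9916 kPa


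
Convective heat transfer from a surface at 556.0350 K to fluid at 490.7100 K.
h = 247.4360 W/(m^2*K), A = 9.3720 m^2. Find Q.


dT = 65.3250 K
Q = 247.4360 * 9.3720 * 65.3250 = 151486.7278 W

151486.7278 W


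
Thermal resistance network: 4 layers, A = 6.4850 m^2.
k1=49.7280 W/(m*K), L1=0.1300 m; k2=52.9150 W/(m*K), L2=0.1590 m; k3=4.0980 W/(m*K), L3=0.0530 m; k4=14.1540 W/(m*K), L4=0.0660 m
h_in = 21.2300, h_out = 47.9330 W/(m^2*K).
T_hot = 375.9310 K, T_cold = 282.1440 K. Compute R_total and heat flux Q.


R_conv_in = 1/(21.2300*6.4850) = 0.0073
R_1 = 0.1300/(49.7280*6.4850) = 0.0004
R_2 = 0.1590/(52.9150*6.4850) = 0.0005
R_3 = 0.0530/(4.0980*6.4850) = 0.0020
R_4 = 0.0660/(14.1540*6.4850) = 0.0007
R_conv_out = 1/(47.9330*6.4850) = 0.0032
R_total = 0.0141 K/W
Q = 93.7870 / 0.0141 = 6670.3607 W

R_total = 0.0141 K/W, Q = 6670.3607 W


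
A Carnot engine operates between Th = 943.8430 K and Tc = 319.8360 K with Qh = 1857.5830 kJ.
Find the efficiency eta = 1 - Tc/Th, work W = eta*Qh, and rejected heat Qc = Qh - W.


eta = 1 - 319.8360/943.8430 = 0.6611
W = 0.6611 * 1857.5830 = 1228.1119 kJ
Qc = 1857.5830 - 1228.1119 = 629.4711 kJ

eta = 66.1134%, W = 1228.1119 kJ, Qc = 629.4711 kJ


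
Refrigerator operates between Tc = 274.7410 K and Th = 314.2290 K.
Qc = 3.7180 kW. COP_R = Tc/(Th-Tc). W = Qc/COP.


COP = 274.7410 / 39.4880 = 6.9576
W = 3.7180 / 6.9576 = 0.5344 kW

COP = 6.9576, W = 0.5344 kW


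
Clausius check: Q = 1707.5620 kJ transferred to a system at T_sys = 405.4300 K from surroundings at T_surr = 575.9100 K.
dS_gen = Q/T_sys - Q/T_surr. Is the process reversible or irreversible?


dS_sys = 1707.5620/405.4300 = 4.2117 kJ/K
dS_surr = -1707.5620/575.9100 = -2.9650 kJ/K
dS_gen = 4.2117 - 2.9650 = 1.2468 kJ/K (irreversible)

dS_gen = 1.2468 kJ/K, irreversible


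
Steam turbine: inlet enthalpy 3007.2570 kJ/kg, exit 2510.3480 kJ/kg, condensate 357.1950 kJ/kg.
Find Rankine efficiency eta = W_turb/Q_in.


W = 496.9090 kJ/kg
Q_in = 2650.0620 kJ/kg
eta = 0.1875 = 18.7508%

eta = 18.7508%


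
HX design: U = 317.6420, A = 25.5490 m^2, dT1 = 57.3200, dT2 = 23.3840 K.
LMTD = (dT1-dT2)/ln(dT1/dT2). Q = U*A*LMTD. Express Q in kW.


LMTD = 37.8498 K
Q = 317.6420 * 25.5490 * 37.8498 = 307167.2569 W = 307.1673 kW

307.1673 kW


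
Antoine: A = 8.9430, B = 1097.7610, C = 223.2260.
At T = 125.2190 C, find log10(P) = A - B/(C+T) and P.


C+T = 348.4450
B/(C+T) = 3.1505
log10(P) = 8.9430 - 3.1505 = 5.7925
P = 10^5.7925 = 620216.0053 mmHg

620216.0053 mmHg


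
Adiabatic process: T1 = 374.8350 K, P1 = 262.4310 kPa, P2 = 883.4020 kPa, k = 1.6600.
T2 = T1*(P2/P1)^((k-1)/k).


(k-1)/k = 0.3976
(P2/P1)^exp = 1.6203
T2 = 374.8350 * 1.6203 = 607.3335 K

607.3335 K


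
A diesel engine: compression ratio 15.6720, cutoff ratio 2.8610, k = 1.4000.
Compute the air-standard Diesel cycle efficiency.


r^(k-1) = 3.0064
rc^k = 4.3564
eta = 0.5715 = 57.1505%

57.1505%


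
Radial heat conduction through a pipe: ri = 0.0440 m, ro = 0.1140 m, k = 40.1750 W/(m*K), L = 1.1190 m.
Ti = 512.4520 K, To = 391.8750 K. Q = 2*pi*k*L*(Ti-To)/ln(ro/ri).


dT = 120.5770 K
ln(ro/ri) = 0.9520
Q = 2*pi*40.1750*1.1190*120.5770 / 0.9520 = 35775.7993 W

35775.7993 W


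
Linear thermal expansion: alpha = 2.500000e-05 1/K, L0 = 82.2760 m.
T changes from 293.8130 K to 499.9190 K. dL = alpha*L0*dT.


dT = 206.1060 K
dL = 2.500000e-05 * 82.2760 * 206.1060 = 0.423939 m
L_final = 82.699939 m

dL = 0.423939 m


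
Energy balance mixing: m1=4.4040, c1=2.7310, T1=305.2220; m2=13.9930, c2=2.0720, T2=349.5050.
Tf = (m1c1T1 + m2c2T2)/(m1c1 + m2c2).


num = 13804.3757
den = 41.0208
Tf = 336.5212 K

336.5212 K


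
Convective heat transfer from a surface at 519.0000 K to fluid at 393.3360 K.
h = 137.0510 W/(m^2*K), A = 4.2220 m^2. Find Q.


dT = 125.6640 K
Q = 137.0510 * 4.2220 * 125.6640 = 72712.8751 W

72712.8751 W


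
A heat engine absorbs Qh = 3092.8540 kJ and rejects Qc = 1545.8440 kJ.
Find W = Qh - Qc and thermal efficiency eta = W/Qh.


W = 3092.8540 - 1545.8440 = 1547.0100 kJ
eta = 1547.0100 / 3092.8540 = 0.5002 = 50.0188%

W = 1547.0100 kJ, eta = 50.0188%


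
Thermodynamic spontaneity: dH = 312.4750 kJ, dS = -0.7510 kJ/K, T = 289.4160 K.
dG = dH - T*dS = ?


T*dS = 289.4160 * -0.7510 = -217.3514 kJ
dG = 312.4750 + 217.3514 = 529.8264 kJ (non-spontaneous)

dG = 529.8264 kJ, non-spontaneous


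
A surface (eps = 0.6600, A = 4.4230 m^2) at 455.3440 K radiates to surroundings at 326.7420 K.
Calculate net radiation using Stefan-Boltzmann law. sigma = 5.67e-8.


T^4 = 4.2989e+10
Tsurr^4 = 1.1398e+10
Q = 0.6600 * 5.67e-8 * 4.4230 * 3.1591e+10 = 5228.9203 W

5228.9203 W


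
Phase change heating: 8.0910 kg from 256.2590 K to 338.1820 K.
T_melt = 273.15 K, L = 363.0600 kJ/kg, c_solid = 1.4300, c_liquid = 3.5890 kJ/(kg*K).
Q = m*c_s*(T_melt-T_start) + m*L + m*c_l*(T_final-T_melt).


Q1 (sensible, solid) = 8.0910 * 1.4300 * 16.8910 = 195.4311 kJ
Q2 (latent) = 8.0910 * 363.0600 = 2937.5185 kJ
Q3 (sensible, liquid) = 8.0910 * 3.5890 * 65.0320 = 1888.4382 kJ
Q_total = 5021.3877 kJ

5021.3877 kJ


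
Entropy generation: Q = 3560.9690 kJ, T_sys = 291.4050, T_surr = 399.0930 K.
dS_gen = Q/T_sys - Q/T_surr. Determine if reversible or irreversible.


dS_sys = 3560.9690/291.4050 = 12.2200 kJ/K
dS_surr = -3560.9690/399.0930 = -8.9227 kJ/K
dS_gen = 12.2200 - 8.9227 = 3.2973 kJ/K (irreversible)

dS_gen = 3.2973 kJ/K, irreversible


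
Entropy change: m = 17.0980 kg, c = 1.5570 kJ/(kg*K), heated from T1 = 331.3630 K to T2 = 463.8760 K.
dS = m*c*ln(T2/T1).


T2/T1 = 1.3999
ln(T2/T1) = 0.3364
dS = 17.0980 * 1.5570 * 0.3364 = 8.9556 kJ/K

8.9556 kJ/K


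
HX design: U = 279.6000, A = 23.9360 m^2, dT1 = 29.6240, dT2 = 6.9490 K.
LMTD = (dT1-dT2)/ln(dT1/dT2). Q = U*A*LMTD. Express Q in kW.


LMTD = 15.6381 K
Q = 279.6000 * 23.9360 * 15.6381 = 104657.8736 W = 104.6579 kW

104.6579 kW


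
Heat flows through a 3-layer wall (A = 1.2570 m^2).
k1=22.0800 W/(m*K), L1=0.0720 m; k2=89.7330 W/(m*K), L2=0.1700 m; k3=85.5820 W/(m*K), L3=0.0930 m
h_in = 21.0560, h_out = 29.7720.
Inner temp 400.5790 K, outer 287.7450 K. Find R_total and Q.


R_conv_in = 1/(21.0560*1.2570) = 0.0378
R_1 = 0.0720/(22.0800*1.2570) = 0.0026
R_2 = 0.1700/(89.7330*1.2570) = 0.0015
R_3 = 0.0930/(85.5820*1.2570) = 0.0009
R_conv_out = 1/(29.7720*1.2570) = 0.0267
R_total = 0.0695 K/W
Q = 112.8340 / 0.0695 = 1624.2254 W

R_total = 0.0695 K/W, Q = 1624.2254 W


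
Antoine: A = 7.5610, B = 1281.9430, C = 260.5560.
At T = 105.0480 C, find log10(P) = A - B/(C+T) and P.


C+T = 365.6040
B/(C+T) = 3.5064
log10(P) = 7.5610 - 3.5064 = 4.0546
P = 10^4.0546 = 11340.4352 mmHg

11340.4352 mmHg


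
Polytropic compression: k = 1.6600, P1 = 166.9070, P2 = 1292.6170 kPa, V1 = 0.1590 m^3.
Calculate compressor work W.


(k-1)/k = 0.3976
(P2/P1)^exp = 2.2566
W = 2.5152 * 166.9070 * 0.1590 * (2.2566 - 1) = 83.8755 kJ

83.8755 kJ


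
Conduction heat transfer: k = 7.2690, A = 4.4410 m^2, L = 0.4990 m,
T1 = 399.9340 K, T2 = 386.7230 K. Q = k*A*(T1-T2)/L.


dT = 13.2110 K
Q = 7.2690 * 4.4410 * 13.2110 / 0.4990 = 854.6545 W

854.6545 W


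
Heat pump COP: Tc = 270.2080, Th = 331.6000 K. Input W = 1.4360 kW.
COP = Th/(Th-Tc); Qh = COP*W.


COP = 331.6000 / 61.3920 = 5.4014
Qh = 5.4014 * 1.4360 = 7.7563 kW

COP = 5.4014, Qh = 7.7563 kW


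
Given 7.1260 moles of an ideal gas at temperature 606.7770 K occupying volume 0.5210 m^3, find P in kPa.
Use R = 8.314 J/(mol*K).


P = nRT/V = 7.1260 * 8.314 * 606.7770 / 0.5210
= 35948.8456 / 0.5210 = 68999.7036 Pa = 68.9997 kPa

68.9997 kPa


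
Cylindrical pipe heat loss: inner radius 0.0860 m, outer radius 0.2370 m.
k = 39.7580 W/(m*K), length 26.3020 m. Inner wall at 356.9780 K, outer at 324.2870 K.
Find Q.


dT = 32.6910 K
ln(ro/ri) = 1.0137
Q = 2*pi*39.7580*26.3020*32.6910 / 1.0137 = 211888.0320 W

211888.0320 W


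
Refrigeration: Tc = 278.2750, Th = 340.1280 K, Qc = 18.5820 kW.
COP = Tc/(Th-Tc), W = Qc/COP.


COP = 278.2750 / 61.8530 = 4.4990
W = 18.5820 / 4.4990 = 4.1303 kW

COP = 4.4990, W = 4.1303 kW


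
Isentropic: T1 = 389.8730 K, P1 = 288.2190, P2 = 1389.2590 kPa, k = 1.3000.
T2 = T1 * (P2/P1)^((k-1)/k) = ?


(k-1)/k = 0.2308
(P2/P1)^exp = 1.4376
T2 = 389.8730 * 1.4376 = 560.4702 K

560.4702 K


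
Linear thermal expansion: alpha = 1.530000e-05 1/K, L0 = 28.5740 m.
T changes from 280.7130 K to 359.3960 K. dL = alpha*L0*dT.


dT = 78.6830 K
dL = 1.530000e-05 * 28.5740 * 78.6830 = 0.034399 m
L_final = 28.608399 m

dL = 0.034399 m


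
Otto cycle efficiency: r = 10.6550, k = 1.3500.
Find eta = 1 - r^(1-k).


r^(k-1) = 2.2890
eta = 1 - 1/2.2890 = 0.5631 = 56.3126%

56.3126%


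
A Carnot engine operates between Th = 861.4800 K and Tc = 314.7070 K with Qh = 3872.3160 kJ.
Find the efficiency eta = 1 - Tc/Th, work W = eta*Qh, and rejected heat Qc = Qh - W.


eta = 1 - 314.7070/861.4800 = 0.6347
W = 0.6347 * 3872.3160 = 2457.7214 kJ
Qc = 3872.3160 - 2457.7214 = 1414.5946 kJ

eta = 63.4690%, W = 2457.7214 kJ, Qc = 1414.5946 kJ


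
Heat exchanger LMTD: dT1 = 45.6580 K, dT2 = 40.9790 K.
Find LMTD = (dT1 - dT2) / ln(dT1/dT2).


dT1/dT2 = 1.1142
ln(dT1/dT2) = 0.1081
LMTD = 4.6790 / 0.1081 = 43.2764 K

43.2764 K


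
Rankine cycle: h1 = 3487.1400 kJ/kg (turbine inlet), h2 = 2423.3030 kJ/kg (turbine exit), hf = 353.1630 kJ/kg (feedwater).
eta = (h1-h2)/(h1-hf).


W = 1063.8370 kJ/kg
Q_in = 3133.9770 kJ/kg
eta = 0.3395 = 33.9453%

eta = 33.9453%


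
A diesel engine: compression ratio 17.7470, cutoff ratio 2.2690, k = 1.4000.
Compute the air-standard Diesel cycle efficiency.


r^(k-1) = 3.1597
rc^k = 3.1490
eta = 0.6172 = 61.7184%

61.7184%


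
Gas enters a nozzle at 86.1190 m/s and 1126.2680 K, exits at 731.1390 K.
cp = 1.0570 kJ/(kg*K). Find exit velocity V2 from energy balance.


dT = 395.1290 K
2*cp*1000*dT = 835302.7060
V1^2 = 7416.4822
V2 = sqrt(842719.1882) = 917.9974 m/s

917.9974 m/s


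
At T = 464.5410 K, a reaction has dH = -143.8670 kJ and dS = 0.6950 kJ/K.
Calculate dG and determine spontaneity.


T*dS = 464.5410 * 0.6950 = 322.8560 kJ
dG = -143.8670 - 322.8560 = -466.7230 kJ (spontaneous)

dG = -466.7230 kJ, spontaneous


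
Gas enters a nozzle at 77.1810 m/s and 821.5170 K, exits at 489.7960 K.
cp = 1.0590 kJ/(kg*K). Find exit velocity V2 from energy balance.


dT = 331.7210 K
2*cp*1000*dT = 702585.0780
V1^2 = 5956.9068
V2 = sqrt(708541.9848) = 841.7494 m/s

841.7494 m/s


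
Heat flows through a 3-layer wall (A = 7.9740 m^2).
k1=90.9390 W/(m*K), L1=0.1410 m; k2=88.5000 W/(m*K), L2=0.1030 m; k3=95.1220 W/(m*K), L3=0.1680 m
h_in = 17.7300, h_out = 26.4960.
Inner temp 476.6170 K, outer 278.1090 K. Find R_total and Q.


R_conv_in = 1/(17.7300*7.9740) = 0.0071
R_1 = 0.1410/(90.9390*7.9740) = 0.0002
R_2 = 0.1030/(88.5000*7.9740) = 0.0001
R_3 = 0.1680/(95.1220*7.9740) = 0.0002
R_conv_out = 1/(26.4960*7.9740) = 0.0047
R_total = 0.0124 K/W
Q = 198.5080 / 0.0124 = 16049.9377 W

R_total = 0.0124 K/W, Q = 16049.9377 W


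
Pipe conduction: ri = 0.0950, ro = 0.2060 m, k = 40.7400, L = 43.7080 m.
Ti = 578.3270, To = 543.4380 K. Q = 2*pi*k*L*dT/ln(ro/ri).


dT = 34.8890 K
ln(ro/ri) = 0.7740
Q = 2*pi*40.7400*43.7080*34.8890 / 0.7740 = 504324.1835 W

504324.1835 W


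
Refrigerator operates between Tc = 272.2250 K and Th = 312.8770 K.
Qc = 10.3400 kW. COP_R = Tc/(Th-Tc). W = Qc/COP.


COP = 272.2250 / 40.6520 = 6.6965
W = 10.3400 / 6.6965 = 1.5441 kW

COP = 6.6965, W = 1.5441 kW


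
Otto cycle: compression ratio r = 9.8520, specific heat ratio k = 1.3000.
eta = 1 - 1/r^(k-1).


r^(k-1) = 1.9864
eta = 1 - 1/1.9864 = 0.4966 = 49.6566%

49.6566%


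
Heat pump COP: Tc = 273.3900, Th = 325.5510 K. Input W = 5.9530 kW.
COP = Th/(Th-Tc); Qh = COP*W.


COP = 325.5510 / 52.1610 = 6.2413
Qh = 6.2413 * 5.9530 = 37.1543 kW

COP = 6.2413, Qh = 37.1543 kW


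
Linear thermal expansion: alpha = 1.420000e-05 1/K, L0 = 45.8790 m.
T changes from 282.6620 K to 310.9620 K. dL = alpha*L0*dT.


dT = 28.3000 K
dL = 1.420000e-05 * 45.8790 * 28.3000 = 0.018437 m
L_final = 45.897437 m

dL = 0.018437 m


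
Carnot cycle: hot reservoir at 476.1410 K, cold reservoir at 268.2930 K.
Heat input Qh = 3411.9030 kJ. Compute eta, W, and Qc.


eta = 1 - 268.2930/476.1410 = 0.4365
W = 0.4365 * 3411.9030 = 1489.3849 kJ
Qc = 3411.9030 - 1489.3849 = 1922.5181 kJ

eta = 43.6526%, W = 1489.3849 kJ, Qc = 1922.5181 kJ


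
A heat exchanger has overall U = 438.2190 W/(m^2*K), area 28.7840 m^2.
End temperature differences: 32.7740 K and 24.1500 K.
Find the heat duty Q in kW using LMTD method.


LMTD = 28.2429 K
Q = 438.2190 * 28.7840 * 28.2429 = 356247.2778 W = 356.2473 kW

356.2473 kW


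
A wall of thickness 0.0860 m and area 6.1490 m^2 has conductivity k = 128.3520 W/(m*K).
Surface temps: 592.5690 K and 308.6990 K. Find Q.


dT = 283.8700 K
Q = 128.3520 * 6.1490 * 283.8700 / 0.0860 = 2605122.6802 W

2605122.6802 W


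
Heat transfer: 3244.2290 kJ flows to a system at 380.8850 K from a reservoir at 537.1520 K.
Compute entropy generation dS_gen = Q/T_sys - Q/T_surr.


dS_sys = 3244.2290/380.8850 = 8.5176 kJ/K
dS_surr = -3244.2290/537.1520 = -6.0397 kJ/K
dS_gen = 8.5176 - 6.0397 = 2.4779 kJ/K (irreversible)

dS_gen = 2.4779 kJ/K, irreversible


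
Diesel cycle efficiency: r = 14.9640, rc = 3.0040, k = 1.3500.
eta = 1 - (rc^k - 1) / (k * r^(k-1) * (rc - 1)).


r^(k-1) = 2.5779
rc^k = 4.4146
eta = 0.5104 = 51.0395%

51.0395%


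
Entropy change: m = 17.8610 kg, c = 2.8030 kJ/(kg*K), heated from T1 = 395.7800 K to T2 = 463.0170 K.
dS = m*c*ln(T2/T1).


T2/T1 = 1.1699
ln(T2/T1) = 0.1569
dS = 17.8610 * 2.8030 * 0.1569 = 7.8554 kJ/K

7.8554 kJ/K


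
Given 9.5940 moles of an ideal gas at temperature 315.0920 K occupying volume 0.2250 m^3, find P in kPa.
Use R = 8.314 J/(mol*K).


P = nRT/V = 9.5940 * 8.314 * 315.0920 / 0.2250
= 25133.1609 / 0.2250 = 111702.9372 Pa = 111.7029 kPa

111.7029 kPa


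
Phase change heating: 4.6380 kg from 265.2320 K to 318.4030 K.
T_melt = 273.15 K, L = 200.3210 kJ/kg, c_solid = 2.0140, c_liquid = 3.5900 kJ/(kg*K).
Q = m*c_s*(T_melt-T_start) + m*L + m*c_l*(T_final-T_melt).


Q1 (sensible, solid) = 4.6380 * 2.0140 * 7.9180 = 73.9615 kJ
Q2 (latent) = 4.6380 * 200.3210 = 929.0888 kJ
Q3 (sensible, liquid) = 4.6380 * 3.5900 * 45.2530 = 753.4815 kJ
Q_total = 1756.5318 kJ

1756.5318 kJ


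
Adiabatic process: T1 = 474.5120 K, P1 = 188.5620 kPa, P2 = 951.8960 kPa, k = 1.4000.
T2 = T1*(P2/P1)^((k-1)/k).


(k-1)/k = 0.2857
(P2/P1)^exp = 1.5882
T2 = 474.5120 * 1.5882 = 753.6037 K

753.6037 K


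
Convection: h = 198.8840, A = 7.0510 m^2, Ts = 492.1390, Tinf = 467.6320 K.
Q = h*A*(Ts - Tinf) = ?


dT = 24.5070 K
Q = 198.8840 * 7.0510 * 24.5070 = 34366.9279 W

34366.9279 W


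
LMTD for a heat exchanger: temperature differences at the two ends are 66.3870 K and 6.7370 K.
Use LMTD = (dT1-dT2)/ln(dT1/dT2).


dT1/dT2 = 9.8541
ln(dT1/dT2) = 2.2879
LMTD = 59.6500 / 2.2879 = 26.0721 K

26.0721 K


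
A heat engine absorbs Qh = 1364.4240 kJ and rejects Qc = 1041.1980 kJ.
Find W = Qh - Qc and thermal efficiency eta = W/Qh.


W = 1364.4240 - 1041.1980 = 323.2260 kJ
eta = 323.2260 / 1364.4240 = 0.2369 = 23.6896%

W = 323.2260 kJ, eta = 23.6896%


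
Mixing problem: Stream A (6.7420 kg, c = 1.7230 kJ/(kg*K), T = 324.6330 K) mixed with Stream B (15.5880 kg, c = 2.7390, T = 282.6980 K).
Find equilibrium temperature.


num = 15841.0297
den = 54.3120
Tf = 291.6672 K

291.6672 K


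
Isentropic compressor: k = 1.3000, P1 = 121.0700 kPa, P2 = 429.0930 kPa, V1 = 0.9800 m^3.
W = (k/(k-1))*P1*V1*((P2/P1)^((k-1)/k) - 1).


(k-1)/k = 0.2308
(P2/P1)^exp = 1.3391
W = 4.3333 * 121.0700 * 0.9800 * (1.3391 - 1) = 174.3432 kJ

174.3432 kJ


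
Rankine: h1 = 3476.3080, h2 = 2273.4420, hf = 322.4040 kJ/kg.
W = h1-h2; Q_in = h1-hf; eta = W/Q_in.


W = 1202.8660 kJ/kg
Q_in = 3153.9040 kJ/kg
eta = 0.3814 = 38.1390%

eta = 38.1390%


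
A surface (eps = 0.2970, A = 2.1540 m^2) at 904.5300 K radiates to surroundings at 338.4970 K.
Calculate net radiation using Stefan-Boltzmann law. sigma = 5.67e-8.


T^4 = 6.6941e+11
Tsurr^4 = 1.3129e+10
Q = 0.2970 * 5.67e-8 * 2.1540 * 6.5628e+11 = 23805.3727 W

23805.3727 W


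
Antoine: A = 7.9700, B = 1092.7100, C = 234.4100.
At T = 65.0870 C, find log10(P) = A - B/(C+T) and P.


C+T = 299.4970
B/(C+T) = 3.6485
log10(P) = 7.9700 - 3.6485 = 4.3215
P = 10^4.3215 = 20966.0222 mmHg

20966.0222 mmHg


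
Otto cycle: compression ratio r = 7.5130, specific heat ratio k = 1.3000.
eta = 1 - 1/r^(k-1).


r^(k-1) = 1.8312
eta = 1 - 1/1.8312 = 0.4539 = 45.3920%

45.3920%


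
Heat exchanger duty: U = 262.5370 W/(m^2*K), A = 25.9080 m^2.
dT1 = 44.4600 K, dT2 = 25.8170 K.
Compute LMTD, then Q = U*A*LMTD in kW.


LMTD = 34.2982 K
Q = 262.5370 * 25.9080 * 34.2982 = 233289.5782 W = 233.2896 kW

233.2896 kW


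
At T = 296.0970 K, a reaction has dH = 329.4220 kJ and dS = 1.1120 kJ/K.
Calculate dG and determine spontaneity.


T*dS = 296.0970 * 1.1120 = 329.2599 kJ
dG = 329.4220 - 329.2599 = 0.1621 kJ (non-spontaneous)

dG = 0.1621 kJ, non-spontaneous


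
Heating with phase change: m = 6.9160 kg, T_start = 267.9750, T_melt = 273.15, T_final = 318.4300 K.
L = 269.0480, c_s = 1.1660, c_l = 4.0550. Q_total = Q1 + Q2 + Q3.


Q1 (sensible, solid) = 6.9160 * 1.1660 * 5.1750 = 41.7315 kJ
Q2 (latent) = 6.9160 * 269.0480 = 1860.7360 kJ
Q3 (sensible, liquid) = 6.9160 * 4.0550 * 45.2800 = 1269.8495 kJ
Q_total = 3172.3170 kJ

3172.3170 kJ


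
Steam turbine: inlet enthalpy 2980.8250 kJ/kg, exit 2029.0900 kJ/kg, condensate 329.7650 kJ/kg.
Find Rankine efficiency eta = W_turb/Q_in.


W = 951.7350 kJ/kg
Q_in = 2651.0600 kJ/kg
eta = 0.3590 = 35.9002%

eta = 35.9002%


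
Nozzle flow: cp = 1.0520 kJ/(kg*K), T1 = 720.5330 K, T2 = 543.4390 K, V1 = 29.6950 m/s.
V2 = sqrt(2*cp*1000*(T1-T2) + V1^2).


dT = 177.0940 K
2*cp*1000*dT = 372605.7760
V1^2 = 881.7930
V2 = sqrt(373487.5690) = 611.1363 m/s

611.1363 m/s


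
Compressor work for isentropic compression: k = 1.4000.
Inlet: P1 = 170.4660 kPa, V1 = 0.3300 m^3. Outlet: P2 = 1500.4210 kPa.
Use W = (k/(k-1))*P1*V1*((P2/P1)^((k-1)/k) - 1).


(k-1)/k = 0.2857
(P2/P1)^exp = 1.8616
W = 3.5000 * 170.4660 * 0.3300 * (1.8616 - 1) = 169.6324 kJ

169.6324 kJ


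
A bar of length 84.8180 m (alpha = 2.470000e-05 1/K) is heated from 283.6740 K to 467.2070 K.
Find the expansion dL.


dT = 183.5330 K
dL = 2.470000e-05 * 84.8180 * 183.5330 = 0.384502 m
L_final = 85.202502 m

dL = 0.384502 m


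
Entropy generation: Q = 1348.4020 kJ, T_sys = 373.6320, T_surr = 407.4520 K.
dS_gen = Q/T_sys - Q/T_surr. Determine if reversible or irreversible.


dS_sys = 1348.4020/373.6320 = 3.6089 kJ/K
dS_surr = -1348.4020/407.4520 = -3.3094 kJ/K
dS_gen = 3.6089 - 3.3094 = 0.2996 kJ/K (irreversible)

dS_gen = 0.2996 kJ/K, irreversible


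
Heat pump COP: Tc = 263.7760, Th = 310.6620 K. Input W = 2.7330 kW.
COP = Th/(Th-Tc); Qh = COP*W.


COP = 310.6620 / 46.8860 = 6.6259
Qh = 6.6259 * 2.7330 = 18.1086 kW

COP = 6.6259, Qh = 18.1086 kW


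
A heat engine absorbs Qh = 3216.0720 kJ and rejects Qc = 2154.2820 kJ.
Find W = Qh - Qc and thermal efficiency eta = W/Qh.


W = 3216.0720 - 2154.2820 = 1061.7900 kJ
eta = 1061.7900 / 3216.0720 = 0.3302 = 33.0151%

W = 1061.7900 kJ, eta = 33.0151%


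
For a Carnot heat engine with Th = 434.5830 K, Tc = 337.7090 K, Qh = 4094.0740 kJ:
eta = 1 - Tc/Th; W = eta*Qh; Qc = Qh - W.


eta = 1 - 337.7090/434.5830 = 0.2229
W = 0.2229 * 4094.0740 = 912.6204 kJ
Qc = 4094.0740 - 912.6204 = 3181.4536 kJ

eta = 22.2913%, W = 912.6204 kJ, Qc = 3181.4536 kJ


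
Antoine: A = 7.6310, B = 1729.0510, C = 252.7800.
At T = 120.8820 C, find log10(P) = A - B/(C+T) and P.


C+T = 373.6620
B/(C+T) = 4.6273
log10(P) = 7.6310 - 4.6273 = 3.0037
P = 10^3.0037 = 1008.5260 mmHg

1008.5260 mmHg


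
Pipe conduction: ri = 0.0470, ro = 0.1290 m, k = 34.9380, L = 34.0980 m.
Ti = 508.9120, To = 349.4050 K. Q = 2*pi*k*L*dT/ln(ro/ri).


dT = 159.5070 K
ln(ro/ri) = 1.0097
Q = 2*pi*34.9380*34.0980*159.5070 / 1.0097 = 1182522.3162 W

1182522.3162 W


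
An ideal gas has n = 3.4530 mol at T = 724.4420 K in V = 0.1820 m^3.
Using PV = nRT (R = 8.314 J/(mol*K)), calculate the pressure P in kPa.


P = nRT/V = 3.4530 * 8.314 * 724.4420 / 0.1820
= 20797.4563 / 0.1820 = 114271.7376 Pa = 114.2717 kPa

114.2717 kPa


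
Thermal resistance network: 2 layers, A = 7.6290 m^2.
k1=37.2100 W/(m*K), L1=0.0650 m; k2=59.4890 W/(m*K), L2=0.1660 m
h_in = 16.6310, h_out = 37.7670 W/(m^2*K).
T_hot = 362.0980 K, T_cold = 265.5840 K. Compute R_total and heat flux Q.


R_conv_in = 1/(16.6310*7.6290) = 0.0079
R_1 = 0.0650/(37.2100*7.6290) = 0.0002
R_2 = 0.1660/(59.4890*7.6290) = 0.0004
R_conv_out = 1/(37.7670*7.6290) = 0.0035
R_total = 0.0119 K/W
Q = 96.5140 / 0.0119 = 8078.4754 W

R_total = 0.0119 K/W, Q = 8078.4754 W


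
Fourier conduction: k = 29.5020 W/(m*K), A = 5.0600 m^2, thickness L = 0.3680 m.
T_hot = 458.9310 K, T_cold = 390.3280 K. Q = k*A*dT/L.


dT = 68.6030 K
Q = 29.5020 * 5.0600 * 68.6030 / 0.3680 = 27828.9785 W

27828.9785 W


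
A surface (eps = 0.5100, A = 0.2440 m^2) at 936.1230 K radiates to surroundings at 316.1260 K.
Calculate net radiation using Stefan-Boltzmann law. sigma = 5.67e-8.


T^4 = 7.6795e+11
Tsurr^4 = 9.9871e+09
Q = 0.5100 * 5.67e-8 * 0.2440 * 7.5796e+11 = 5347.9790 W

5347.9790 W


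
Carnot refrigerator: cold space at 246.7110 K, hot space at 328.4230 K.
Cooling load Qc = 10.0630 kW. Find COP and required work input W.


COP = 246.7110 / 81.7120 = 3.0193
W = 10.0630 / 3.0193 = 3.3329 kW

COP = 3.0193, W = 3.3329 kW


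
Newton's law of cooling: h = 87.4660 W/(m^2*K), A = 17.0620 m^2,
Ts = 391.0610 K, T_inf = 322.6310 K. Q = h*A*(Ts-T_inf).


dT = 68.4300 K
Q = 87.4660 * 17.0620 * 68.4300 = 102121.1610 W

102121.1610 W


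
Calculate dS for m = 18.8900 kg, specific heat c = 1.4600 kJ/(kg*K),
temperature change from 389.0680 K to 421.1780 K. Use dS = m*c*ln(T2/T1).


T2/T1 = 1.0825
ln(T2/T1) = 0.0793
dS = 18.8900 * 1.4600 * 0.0793 = 2.1871 kJ/K

2.1871 kJ/K


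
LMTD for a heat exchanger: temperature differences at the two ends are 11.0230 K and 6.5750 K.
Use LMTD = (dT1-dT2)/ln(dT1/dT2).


dT1/dT2 = 1.6765
ln(dT1/dT2) = 0.5167
LMTD = 4.4480 / 0.5167 = 8.6083 K

8.6083 K


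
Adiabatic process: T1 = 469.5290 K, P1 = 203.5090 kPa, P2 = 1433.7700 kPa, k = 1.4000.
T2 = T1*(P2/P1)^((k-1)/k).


(k-1)/k = 0.2857
(P2/P1)^exp = 1.7469
T2 = 469.5290 * 1.7469 = 820.1974 K

820.1974 K


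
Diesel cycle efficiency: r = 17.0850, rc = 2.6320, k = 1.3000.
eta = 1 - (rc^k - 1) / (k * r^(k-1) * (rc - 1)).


r^(k-1) = 2.3431
rc^k = 3.5186
eta = 0.4933 = 49.3343%

49.3343%


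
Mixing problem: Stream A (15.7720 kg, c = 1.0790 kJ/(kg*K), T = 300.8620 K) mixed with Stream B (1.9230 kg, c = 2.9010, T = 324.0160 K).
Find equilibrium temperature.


num = 6927.6290
den = 22.5966
Tf = 306.5782 K

306.5782 K


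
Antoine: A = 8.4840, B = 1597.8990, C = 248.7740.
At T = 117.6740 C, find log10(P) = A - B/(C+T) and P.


C+T = 366.4480
B/(C+T) = 4.3605
log10(P) = 8.4840 - 4.3605 = 4.1235
P = 10^4.1235 = 13289.0271 mmHg

13289.0271 mmHg


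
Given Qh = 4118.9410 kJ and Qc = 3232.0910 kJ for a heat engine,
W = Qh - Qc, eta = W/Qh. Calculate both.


W = 4118.9410 - 3232.0910 = 886.8500 kJ
eta = 886.8500 / 4118.9410 = 0.2153 = 21.5310%

W = 886.8500 kJ, eta = 21.5310%


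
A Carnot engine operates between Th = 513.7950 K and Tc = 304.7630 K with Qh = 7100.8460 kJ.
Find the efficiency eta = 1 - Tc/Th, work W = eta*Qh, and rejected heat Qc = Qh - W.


eta = 1 - 304.7630/513.7950 = 0.4068
W = 0.4068 * 7100.8460 = 2888.9032 kJ
Qc = 7100.8460 - 2888.9032 = 4211.9428 kJ

eta = 40.6839%, W = 2888.9032 kJ, Qc = 4211.9428 kJ


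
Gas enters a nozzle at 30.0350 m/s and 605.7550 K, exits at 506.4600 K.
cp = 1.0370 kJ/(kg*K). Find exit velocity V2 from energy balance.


dT = 99.2950 K
2*cp*1000*dT = 205937.8300
V1^2 = 902.1012
V2 = sqrt(206839.9312) = 454.7966 m/s

454.7966 m/s


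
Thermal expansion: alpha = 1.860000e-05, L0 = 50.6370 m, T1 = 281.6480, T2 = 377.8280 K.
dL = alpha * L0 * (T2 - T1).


dT = 96.1800 K
dL = 1.860000e-05 * 50.6370 * 96.1800 = 0.090587 m
L_final = 50.727587 m

dL = 0.090587 m


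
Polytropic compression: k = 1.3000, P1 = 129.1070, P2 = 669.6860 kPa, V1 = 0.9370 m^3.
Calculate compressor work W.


(k-1)/k = 0.2308
(P2/P1)^exp = 1.4621
W = 4.3333 * 129.1070 * 0.9370 * (1.4621 - 1) = 242.2493 kJ

242.2493 kJ


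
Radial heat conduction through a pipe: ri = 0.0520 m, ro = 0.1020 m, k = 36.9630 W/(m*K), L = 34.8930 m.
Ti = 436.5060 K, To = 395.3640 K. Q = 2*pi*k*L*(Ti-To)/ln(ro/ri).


dT = 41.1420 K
ln(ro/ri) = 0.6737
Q = 2*pi*36.9630*34.8930*41.1420 / 0.6737 = 494863.5751 W

494863.5751 W


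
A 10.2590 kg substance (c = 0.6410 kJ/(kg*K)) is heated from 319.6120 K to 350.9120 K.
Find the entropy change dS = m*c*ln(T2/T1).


T2/T1 = 1.0979
ln(T2/T1) = 0.0934
dS = 10.2590 * 0.6410 * 0.0934 = 0.6144 kJ/K

0.6144 kJ/K


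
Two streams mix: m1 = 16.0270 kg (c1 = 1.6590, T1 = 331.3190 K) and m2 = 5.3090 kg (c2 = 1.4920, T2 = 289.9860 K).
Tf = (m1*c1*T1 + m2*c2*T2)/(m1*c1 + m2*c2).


num = 11106.3595
den = 34.5098
Tf = 321.8318 K

321.8318 K


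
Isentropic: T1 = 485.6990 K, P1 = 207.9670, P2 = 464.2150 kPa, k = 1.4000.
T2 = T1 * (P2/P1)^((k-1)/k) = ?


(k-1)/k = 0.2857
(P2/P1)^exp = 1.2579
T2 = 485.6990 * 1.2579 = 610.9460 K

610.9460 K


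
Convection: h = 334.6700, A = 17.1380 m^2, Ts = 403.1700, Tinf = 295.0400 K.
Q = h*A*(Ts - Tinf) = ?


dT = 108.1300 K
Q = 334.6700 * 17.1380 * 108.1300 = 620187.6664 W

620187.6664 W


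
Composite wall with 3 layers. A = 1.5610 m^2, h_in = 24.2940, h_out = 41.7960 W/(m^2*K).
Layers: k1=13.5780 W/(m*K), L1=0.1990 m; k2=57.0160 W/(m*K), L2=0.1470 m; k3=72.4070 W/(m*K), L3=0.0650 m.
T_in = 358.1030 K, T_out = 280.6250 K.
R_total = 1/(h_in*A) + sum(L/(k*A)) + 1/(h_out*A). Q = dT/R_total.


R_conv_in = 1/(24.2940*1.5610) = 0.0264
R_1 = 0.1990/(13.5780*1.5610) = 0.0094
R_2 = 0.1470/(57.0160*1.5610) = 0.0017
R_3 = 0.0650/(72.4070*1.5610) = 0.0006
R_conv_out = 1/(41.7960*1.5610) = 0.0153
R_total = 0.0533 K/W
Q = 77.4780 / 0.0533 = 1453.2918 W

R_total = 0.0533 K/W, Q = 1453.2918 W


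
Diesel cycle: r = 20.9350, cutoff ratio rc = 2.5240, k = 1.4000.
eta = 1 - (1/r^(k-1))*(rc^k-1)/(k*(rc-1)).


r^(k-1) = 3.3756
rc^k = 3.6553
eta = 0.6313 = 63.1316%

63.1316%


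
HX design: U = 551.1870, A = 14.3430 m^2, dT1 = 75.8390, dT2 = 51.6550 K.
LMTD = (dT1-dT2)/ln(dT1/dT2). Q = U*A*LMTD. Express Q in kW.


LMTD = 62.9750 K
Q = 551.1870 * 14.3430 * 62.9750 = 497859.5433 W = 497.8595 kW

497.8595 kW


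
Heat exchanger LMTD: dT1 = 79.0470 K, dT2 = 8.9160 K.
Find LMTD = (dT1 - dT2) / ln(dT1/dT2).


dT1/dT2 = 8.8657
ln(dT1/dT2) = 2.1822
LMTD = 70.1310 / 2.1822 = 32.1378 K

32.1378 K


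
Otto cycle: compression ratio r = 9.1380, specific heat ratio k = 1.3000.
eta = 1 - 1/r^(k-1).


r^(k-1) = 1.9420
eta = 1 - 1/1.9420 = 0.4851 = 48.5074%

48.5074%


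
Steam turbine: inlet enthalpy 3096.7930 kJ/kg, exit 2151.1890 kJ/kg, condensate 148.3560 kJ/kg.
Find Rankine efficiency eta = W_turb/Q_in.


W = 945.6040 kJ/kg
Q_in = 2948.4370 kJ/kg
eta = 0.3207 = 32.0714%

eta = 32.0714%


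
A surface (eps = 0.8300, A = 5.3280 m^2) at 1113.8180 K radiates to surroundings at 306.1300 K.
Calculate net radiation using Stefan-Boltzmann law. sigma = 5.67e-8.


T^4 = 1.5391e+12
Tsurr^4 = 8.7826e+09
Q = 0.8300 * 5.67e-8 * 5.3280 * 1.5303e+12 = 383704.5193 W

383704.5193 W


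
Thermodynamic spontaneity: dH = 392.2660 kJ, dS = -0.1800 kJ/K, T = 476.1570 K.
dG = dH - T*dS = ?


T*dS = 476.1570 * -0.1800 = -85.7083 kJ
dG = 392.2660 + 85.7083 = 477.9743 kJ (non-spontaneous)

dG = 477.9743 kJ, non-spontaneous


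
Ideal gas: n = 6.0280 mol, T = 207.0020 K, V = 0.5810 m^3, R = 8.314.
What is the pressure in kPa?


P = nRT/V = 6.0280 * 8.314 * 207.0020 / 0.5810
= 10374.2762 / 0.5810 = 17855.8970 Pa = 17.8559 kPa

17.8559 kPa


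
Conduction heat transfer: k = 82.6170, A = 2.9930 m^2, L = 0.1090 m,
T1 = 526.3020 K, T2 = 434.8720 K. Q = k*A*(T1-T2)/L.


dT = 91.4300 K
Q = 82.6170 * 2.9930 * 91.4300 / 0.1090 = 207414.1397 W

207414.1397 W


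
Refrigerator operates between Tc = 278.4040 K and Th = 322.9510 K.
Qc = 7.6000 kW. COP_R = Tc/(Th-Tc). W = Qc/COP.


COP = 278.4040 / 44.5470 = 6.2497
W = 7.6000 / 6.2497 = 1.2161 kW

COP = 6.2497, W = 1.2161 kW


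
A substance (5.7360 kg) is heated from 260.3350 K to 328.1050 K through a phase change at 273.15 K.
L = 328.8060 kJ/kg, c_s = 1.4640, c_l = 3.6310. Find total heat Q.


Q1 (sensible, solid) = 5.7360 * 1.4640 * 12.8150 = 107.6140 kJ
Q2 (latent) = 5.7360 * 328.8060 = 1886.0312 kJ
Q3 (sensible, liquid) = 5.7360 * 3.6310 * 54.9550 = 1144.5706 kJ
Q_total = 3138.2159 kJ

3138.2159 kJ


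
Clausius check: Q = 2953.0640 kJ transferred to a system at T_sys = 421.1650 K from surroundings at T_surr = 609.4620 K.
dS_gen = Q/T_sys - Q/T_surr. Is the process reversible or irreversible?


dS_sys = 2953.0640/421.1650 = 7.0117 kJ/K
dS_surr = -2953.0640/609.4620 = -4.8454 kJ/K
dS_gen = 7.0117 - 4.8454 = 2.1663 kJ/K (irreversible)

dS_gen = 2.1663 kJ/K, irreversible


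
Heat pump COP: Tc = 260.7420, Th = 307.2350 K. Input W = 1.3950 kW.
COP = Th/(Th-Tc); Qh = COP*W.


COP = 307.2350 / 46.4930 = 6.6082
Qh = 6.6082 * 1.3950 = 9.2184 kW

COP = 6.6082, Qh = 9.2184 kW


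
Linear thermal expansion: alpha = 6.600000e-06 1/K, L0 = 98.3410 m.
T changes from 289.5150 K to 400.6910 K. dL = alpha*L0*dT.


dT = 111.1760 K
dL = 6.600000e-06 * 98.3410 * 111.1760 = 0.072159 m
L_final = 98.413159 m

dL = 0.072159 m


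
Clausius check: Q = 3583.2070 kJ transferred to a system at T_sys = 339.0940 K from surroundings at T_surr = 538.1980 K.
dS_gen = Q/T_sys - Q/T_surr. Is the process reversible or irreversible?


dS_sys = 3583.2070/339.0940 = 10.5670 kJ/K
dS_surr = -3583.2070/538.1980 = -6.6578 kJ/K
dS_gen = 10.5670 - 6.6578 = 3.9092 kJ/K (irreversible)

dS_gen = 3.9092 kJ/K, irreversible


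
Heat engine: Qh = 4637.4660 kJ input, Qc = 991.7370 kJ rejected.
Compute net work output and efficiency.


W = 4637.4660 - 991.7370 = 3645.7290 kJ
eta = 3645.7290 / 4637.4660 = 0.7861 = 78.6147%

W = 3645.7290 kJ, eta = 78.6147%


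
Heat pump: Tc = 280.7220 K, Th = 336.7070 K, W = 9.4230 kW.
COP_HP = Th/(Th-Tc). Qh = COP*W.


COP = 336.7070 / 55.9850 = 6.0142
Qh = 6.0142 * 9.4230 = 56.6721 kW

COP = 6.0142, Qh = 56.6721 kW


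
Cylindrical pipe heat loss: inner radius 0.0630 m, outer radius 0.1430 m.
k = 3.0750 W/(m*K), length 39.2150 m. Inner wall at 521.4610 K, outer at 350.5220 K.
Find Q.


dT = 170.9390 K
ln(ro/ri) = 0.8197
Q = 2*pi*3.0750*39.2150*170.9390 / 0.8197 = 158000.3993 W

158000.3993 W


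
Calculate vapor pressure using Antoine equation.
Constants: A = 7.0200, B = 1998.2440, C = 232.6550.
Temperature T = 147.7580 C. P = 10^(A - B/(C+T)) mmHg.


C+T = 380.4130
B/(C+T) = 5.2528
log10(P) = 7.0200 - 5.2528 = 1.7672
P = 10^1.7672 = 58.5022 mmHg

58.5022 mmHg


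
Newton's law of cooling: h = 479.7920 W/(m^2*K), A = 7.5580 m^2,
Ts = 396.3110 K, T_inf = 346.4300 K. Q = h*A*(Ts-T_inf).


dT = 49.8810 K
Q = 479.7920 * 7.5580 * 49.8810 = 180881.8709 W

180881.8709 W


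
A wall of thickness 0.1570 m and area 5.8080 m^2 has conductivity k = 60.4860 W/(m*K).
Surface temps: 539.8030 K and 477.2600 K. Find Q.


dT = 62.5430 K
Q = 60.4860 * 5.8080 * 62.5430 / 0.1570 = 139946.0128 W

139946.0128 W


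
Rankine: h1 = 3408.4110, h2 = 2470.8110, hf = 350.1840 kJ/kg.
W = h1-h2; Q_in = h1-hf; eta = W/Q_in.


W = 937.6000 kJ/kg
Q_in = 3058.2270 kJ/kg
eta = 0.3066 = 30.6583%

eta = 30.6583%


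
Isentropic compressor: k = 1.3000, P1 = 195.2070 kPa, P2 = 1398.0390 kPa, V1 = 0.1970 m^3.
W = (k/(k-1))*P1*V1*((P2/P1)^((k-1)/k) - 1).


(k-1)/k = 0.2308
(P2/P1)^exp = 1.5751
W = 4.3333 * 195.2070 * 0.1970 * (1.5751 - 1) = 95.8387 kJ

95.8387 kJ


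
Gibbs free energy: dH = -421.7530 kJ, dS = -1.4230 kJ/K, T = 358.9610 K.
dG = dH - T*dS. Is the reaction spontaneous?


T*dS = 358.9610 * -1.4230 = -510.8015 kJ
dG = -421.7530 + 510.8015 = 89.0485 kJ (non-spontaneous)

dG = 89.0485 kJ, non-spontaneous


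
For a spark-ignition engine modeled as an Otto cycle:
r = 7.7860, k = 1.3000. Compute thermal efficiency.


r^(k-1) = 1.8509
eta = 1 - 1/1.8509 = 0.4597 = 45.9736%

45.9736%


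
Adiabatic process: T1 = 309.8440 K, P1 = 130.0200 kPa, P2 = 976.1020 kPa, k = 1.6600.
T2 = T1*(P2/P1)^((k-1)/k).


(k-1)/k = 0.3976
(P2/P1)^exp = 2.2289
T2 = 309.8440 * 2.2289 = 690.6015 K

690.6015 K


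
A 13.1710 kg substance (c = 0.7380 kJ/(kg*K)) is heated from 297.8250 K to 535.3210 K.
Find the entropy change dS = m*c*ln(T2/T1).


T2/T1 = 1.7974
ln(T2/T1) = 0.5864
dS = 13.1710 * 0.7380 * 0.5864 = 5.6995 kJ/K

5.6995 kJ/K


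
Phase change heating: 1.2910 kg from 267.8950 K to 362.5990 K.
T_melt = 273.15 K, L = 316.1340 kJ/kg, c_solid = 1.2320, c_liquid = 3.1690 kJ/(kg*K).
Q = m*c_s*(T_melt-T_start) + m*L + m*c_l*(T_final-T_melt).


Q1 (sensible, solid) = 1.2910 * 1.2320 * 5.2550 = 8.3581 kJ
Q2 (latent) = 1.2910 * 316.1340 = 408.1290 kJ
Q3 (sensible, liquid) = 1.2910 * 3.1690 * 89.4490 = 365.9519 kJ
Q_total = 782.4390 kJ

782.4390 kJ


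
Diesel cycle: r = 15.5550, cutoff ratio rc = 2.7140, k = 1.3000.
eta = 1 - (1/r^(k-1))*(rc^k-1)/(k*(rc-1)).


r^(k-1) = 2.2780
rc^k = 3.6618
eta = 0.4756 = 47.5606%

47.5606%


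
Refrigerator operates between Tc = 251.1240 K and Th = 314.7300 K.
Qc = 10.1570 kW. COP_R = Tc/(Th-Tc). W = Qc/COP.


COP = 251.1240 / 63.6060 = 3.9481
W = 10.1570 / 3.9481 = 2.5726 kW

COP = 3.9481, W = 2.5726 kW


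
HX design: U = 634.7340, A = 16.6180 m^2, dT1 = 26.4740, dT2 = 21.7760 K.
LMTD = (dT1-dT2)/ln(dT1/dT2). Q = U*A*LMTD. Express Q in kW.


LMTD = 24.0486 K
Q = 634.7340 * 16.6180 * 24.0486 = 253664.5185 W = 253.6645 kW

253.6645 kW


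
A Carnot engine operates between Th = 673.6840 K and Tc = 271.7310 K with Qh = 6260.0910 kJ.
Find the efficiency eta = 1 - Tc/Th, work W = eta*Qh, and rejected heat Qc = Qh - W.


eta = 1 - 271.7310/673.6840 = 0.5966
W = 0.5966 * 6260.0910 = 3735.0781 kJ
Qc = 6260.0910 - 3735.0781 = 2525.0129 kJ

eta = 59.6649%, W = 3735.0781 kJ, Qc = 2525.0129 kJ


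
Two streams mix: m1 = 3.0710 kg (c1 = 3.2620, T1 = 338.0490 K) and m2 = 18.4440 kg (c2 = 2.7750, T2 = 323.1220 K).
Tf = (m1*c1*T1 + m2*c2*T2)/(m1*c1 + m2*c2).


num = 19924.5029
den = 61.1997
Tf = 325.5654 K

325.5654 K


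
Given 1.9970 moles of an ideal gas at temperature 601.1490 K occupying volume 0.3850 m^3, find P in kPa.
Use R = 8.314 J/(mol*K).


P = nRT/V = 1.9970 * 8.314 * 601.1490 / 0.3850
= 9980.9117 / 0.3850 = 25924.4460 Pa = 25.9244 kPa

25.9244 kPa


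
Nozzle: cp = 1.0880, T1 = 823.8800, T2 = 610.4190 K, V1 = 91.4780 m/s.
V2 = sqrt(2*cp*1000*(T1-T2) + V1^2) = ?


dT = 213.4610 K
2*cp*1000*dT = 464491.1360
V1^2 = 8368.2245
V2 = sqrt(472859.3605) = 687.6477 m/s

687.6477 m/s


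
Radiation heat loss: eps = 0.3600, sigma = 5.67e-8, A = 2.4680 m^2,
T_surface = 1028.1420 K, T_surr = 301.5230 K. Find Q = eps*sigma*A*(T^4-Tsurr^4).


T^4 = 1.1174e+12
Tsurr^4 = 8.2657e+09
Q = 0.3600 * 5.67e-8 * 2.4680 * 1.1091e+12 = 55875.1367 W

55875.1367 W


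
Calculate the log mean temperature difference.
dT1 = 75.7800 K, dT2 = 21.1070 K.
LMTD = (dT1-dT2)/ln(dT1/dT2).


dT1/dT2 = 3.5903
ln(dT1/dT2) = 1.2782
LMTD = 54.6730 / 1.2782 = 42.7724 K

42.7724 K


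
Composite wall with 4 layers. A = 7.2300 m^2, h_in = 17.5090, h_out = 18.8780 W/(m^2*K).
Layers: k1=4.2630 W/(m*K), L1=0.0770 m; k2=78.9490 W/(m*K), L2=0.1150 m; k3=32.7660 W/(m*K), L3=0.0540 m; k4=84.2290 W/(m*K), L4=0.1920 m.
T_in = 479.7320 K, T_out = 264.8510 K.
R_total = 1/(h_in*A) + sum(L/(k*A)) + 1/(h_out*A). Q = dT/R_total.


R_conv_in = 1/(17.5090*7.2300) = 0.0079
R_1 = 0.0770/(4.2630*7.2300) = 0.0025
R_2 = 0.1150/(78.9490*7.2300) = 0.0002
R_3 = 0.0540/(32.7660*7.2300) = 0.0002
R_4 = 0.1920/(84.2290*7.2300) = 0.0003
R_conv_out = 1/(18.8780*7.2300) = 0.0073
R_total = 0.0185 K/W
Q = 214.8810 / 0.0185 = 11634.6057 W

R_total = 0.0185 K/W, Q = 11634.6057 W


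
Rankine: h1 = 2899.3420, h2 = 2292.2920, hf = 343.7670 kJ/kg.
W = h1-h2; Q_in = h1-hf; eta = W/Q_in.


W = 607.0500 kJ/kg
Q_in = 2555.5750 kJ/kg
eta = 0.2375 = 23.7539%

eta = 23.7539%


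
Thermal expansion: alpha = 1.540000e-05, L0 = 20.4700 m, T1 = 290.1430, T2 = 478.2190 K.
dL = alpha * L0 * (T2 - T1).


dT = 188.0760 K
dL = 1.540000e-05 * 20.4700 * 188.0760 = 0.059289 m
L_final = 20.529289 m

dL = 0.059289 m


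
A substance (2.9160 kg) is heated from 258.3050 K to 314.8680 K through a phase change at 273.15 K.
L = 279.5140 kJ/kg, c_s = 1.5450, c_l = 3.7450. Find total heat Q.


Q1 (sensible, solid) = 2.9160 * 1.5450 * 14.8450 = 66.8800 kJ
Q2 (latent) = 2.9160 * 279.5140 = 815.0628 kJ
Q3 (sensible, liquid) = 2.9160 * 3.7450 * 41.7180 = 455.5781 kJ
Q_total = 1337.5209 kJ

1337.5209 kJ


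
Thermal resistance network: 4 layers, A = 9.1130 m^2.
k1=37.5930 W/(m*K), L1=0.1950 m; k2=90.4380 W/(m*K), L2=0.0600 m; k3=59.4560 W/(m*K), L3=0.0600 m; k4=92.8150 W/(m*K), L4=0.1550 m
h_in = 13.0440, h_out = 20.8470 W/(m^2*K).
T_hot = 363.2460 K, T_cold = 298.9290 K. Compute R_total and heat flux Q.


R_conv_in = 1/(13.0440*9.1130) = 0.0084
R_1 = 0.1950/(37.5930*9.1130) = 0.0006
R_2 = 0.0600/(90.4380*9.1130) = 7.2801e-05
R_3 = 0.0600/(59.4560*9.1130) = 0.0001
R_4 = 0.1550/(92.8150*9.1130) = 0.0002
R_conv_out = 1/(20.8470*9.1130) = 0.0053
R_total = 0.0146 K/W
Q = 64.3170 / 0.0146 = 4401.5673 W

R_total = 0.0146 K/W, Q = 4401.5673 W
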